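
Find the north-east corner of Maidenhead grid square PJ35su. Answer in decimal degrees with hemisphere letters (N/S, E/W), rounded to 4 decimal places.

5.8750° N, 127.5833° E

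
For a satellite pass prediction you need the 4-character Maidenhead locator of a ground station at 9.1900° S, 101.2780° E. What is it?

OI00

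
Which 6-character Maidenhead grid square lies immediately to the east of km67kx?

Longitude subsquare k = 10; +1 → 11 = l.
The latitude characters are unchanged.

KM67lx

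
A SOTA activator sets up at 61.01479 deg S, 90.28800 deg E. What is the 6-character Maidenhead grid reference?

NC58dx

Offset from 180°W / 90°S: lon 270.2880°, lat 28.9852°.
Field (20°×10°, letters A–R): 270.2880/20 → 13 → N, 28.9852/10 → 2 → C; chars NC.
Square (2°×1°, digits 0–9): 10.2880/2 → 5, 8.9852/1 → 8; chars 58.
Subsquare (5′×2.5′, letters a–x): 0.2880/0.0833333 → 3 → d, 0.9852/0.0416667 → 23 → x; chars dx.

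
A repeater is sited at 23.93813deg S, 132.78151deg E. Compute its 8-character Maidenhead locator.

Add 180° to longitude and 90° to latitude: 312.78151, 66.06187.
Field: lon ⌊312.78151/20⌋ = 15 → P; lat ⌊66.06187/10⌋ = 6 → G.
Square: lon ⌊12.78151/2⌋ = 6; lat ⌊6.06187/1⌋ = 6.
Subsquare: lon ⌊0.78151/0.0833333⌋ = 9 → j; lat ⌊0.06187/0.0416667⌋ = 1 → b.
Extended square: lon ⌊0.03151/0.00833333⌋ = 3; lat ⌊0.02020/0.00416667⌋ = 4.

PG66jb34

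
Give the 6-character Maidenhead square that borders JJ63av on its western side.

JJ53xv

Longitude subsquare a = 0; −1 → -1, wraps to 23 = x, carry into square.
Longitude square 6; −1 → 5.
The latitude characters are unchanged.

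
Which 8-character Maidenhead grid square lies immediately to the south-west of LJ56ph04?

Longitude extended square 0; −1 → -1, wraps to 9, carry into subsquare.
Longitude subsquare p = 15; −1 → 14 = o.
Latitude extended square 4; −1 → 3.

LJ56oh93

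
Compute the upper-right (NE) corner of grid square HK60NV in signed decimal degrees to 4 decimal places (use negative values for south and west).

Field H=7, K=10: +7·20° lon, +10·10° lat → SW at lon -40°, lat 10°.
Square 6, 0: +6·2° lon, +0·1° lat → SW at lon -28°, lat 10°.
Subsquare n=13, v=21: +13·0.0833333° lon, +21·0.0416667° lat → SW at lon -26.9167°, lat 10.875°.
Cell spans 0.0833333° lon × 0.0416667° lat. NE corner is SW corner plus one full cell.
latitude 10.9167, longitude -26.8333.

10.9167, -26.8333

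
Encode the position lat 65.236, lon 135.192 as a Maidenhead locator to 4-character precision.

PP75

Shift to the Maidenhead origin (180°W, 90°S): lon 315.19, lat 155.24.
Field: lon ⌊315.19/20⌋ = 15 → P; lat ⌊155.24/10⌋ = 15 → P.
Square: lon ⌊15.19/2⌋ = 7; lat ⌊5.24/1⌋ = 5.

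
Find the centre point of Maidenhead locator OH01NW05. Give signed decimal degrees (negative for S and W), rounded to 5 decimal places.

-18.06042, 101.08750

Field O=14, H=7: +14·20° lon, +7·10° lat → SW at lon 100°, lat -20°.
Square 0, 1: +0·2° lon, +1·1° lat → SW at lon 100°, lat -19°.
Subsquare n=13, w=22: +13·0.0833333° lon, +22·0.0416667° lat → SW at lon 101.083°, lat -18.0833°.
Extended square 0, 5: +0·0.00833333° lon, +5·0.00416667° lat → SW at lon 101.083°, lat -18.0625°.
Cell spans 0.00833333° lon × 0.00416667° lat. Centre is SW corner plus half of each.
latitude -18.06042, longitude 101.08750.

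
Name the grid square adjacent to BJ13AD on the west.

Longitude subsquare a = 0; −1 → -1, wraps to 23 = x, carry into square.
Longitude square 1; −1 → 0.
The latitude characters are unchanged.

BJ03xd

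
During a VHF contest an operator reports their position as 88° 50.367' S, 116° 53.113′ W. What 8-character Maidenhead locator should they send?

DA11nd38

Offset from 180°W / 90°S: lon 63.11478°, lat 1.16055°.
Field: lon ⌊63.11478/20⌋ = 3 → D; lat ⌊1.16055/10⌋ = 0 → A.
Square: lon ⌊3.11478/2⌋ = 1; lat ⌊1.16055/1⌋ = 1.
Subsquare: lon ⌊1.11478/0.0833333⌋ = 13 → n; lat ⌊0.16055/0.0416667⌋ = 3 → d.
Extended square: lon ⌊0.03145/0.00833333⌋ = 3; lat ⌊0.03555/0.00416667⌋ = 8.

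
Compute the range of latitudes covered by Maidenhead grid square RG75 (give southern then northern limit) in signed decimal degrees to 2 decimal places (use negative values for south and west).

-25.00, -24.00

Field R=17, G=6: +17·20° lon, +6·10° lat → SW at lon 160°, lat -30°.
Square 7, 5: +7·2° lon, +5·1° lat → SW at lon 174°, lat -25°.
Cell spans 2° lon × 1° lat.
south -25.00, north -24.00.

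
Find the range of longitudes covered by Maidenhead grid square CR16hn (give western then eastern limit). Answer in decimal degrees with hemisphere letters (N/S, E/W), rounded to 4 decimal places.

Field C=2, R=17: +2·20° lon, +17·10° lat → SW at lon -140°, lat 80°.
Square 1, 6: +1·2° lon, +6·1° lat → SW at lon -138°, lat 86°.
Subsquare h=7, n=13: +7·0.0833333° lon, +13·0.0416667° lat → SW at lon -137.417°, lat 86.5417°.
Cell spans 0.0833333° lon × 0.0416667° lat.
west 137.4167° W, east 137.3333° W.

137.4167° W, 137.3333° W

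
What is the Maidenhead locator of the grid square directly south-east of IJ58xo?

IJ68an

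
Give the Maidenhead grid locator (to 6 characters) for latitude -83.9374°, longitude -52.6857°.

GA36pb

Add 180° to longitude and 90° to latitude: 127.3143, 6.0626.
Field (20°×10°, letters A–R): 127.3143/20 → 6 → G, 6.0626/10 → 0 → A; chars GA.
Square (2°×1°, digits 0–9): 7.3143/2 → 3, 6.0626/1 → 6; chars 36.
Subsquare (5′×2.5′, letters a–x): 1.3143/0.0833333 → 15 → p, 0.0626/0.0416667 → 1 → b; chars pb.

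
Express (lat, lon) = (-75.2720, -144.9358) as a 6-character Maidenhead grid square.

Add 180° to longitude and 90° to latitude: 35.0642, 14.7280.
Field: lon ⌊35.0642/20⌋ = 1 → B; lat ⌊14.7280/10⌋ = 1 → B.
Square: lon ⌊15.0642/2⌋ = 7; lat ⌊4.7280/1⌋ = 4.
Subsquare: lon ⌊1.0642/0.0833333⌋ = 12 → m; lat ⌊0.7280/0.0416667⌋ = 17 → r.

BB74mr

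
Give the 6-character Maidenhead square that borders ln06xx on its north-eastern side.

LN17aa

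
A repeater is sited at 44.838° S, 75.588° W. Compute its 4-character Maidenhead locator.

Shift to the Maidenhead origin (180°W, 90°S): lon 104.41, lat 45.16.
Field: 104.41/20 → 5 → F, 45.16/10 → 4 → E; chars FE.
Square: 4.41/2 → 2, 5.16/1 → 5; chars 25.

FE25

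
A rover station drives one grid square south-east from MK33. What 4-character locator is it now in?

Longitude square 3; +1 → 4.
Latitude square 3; −1 → 2.

MK42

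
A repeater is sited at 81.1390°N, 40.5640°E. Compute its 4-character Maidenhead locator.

LR01

Add 180° to longitude and 90° to latitude: 220.56, 171.14.
Field (20°×10°, letters A–R): 220.56/20 → 11 → L, 171.14/10 → 17 → R; chars LR.
Square (2°×1°, digits 0–9): 0.56/2 → 0, 1.14/1 → 1; chars 01.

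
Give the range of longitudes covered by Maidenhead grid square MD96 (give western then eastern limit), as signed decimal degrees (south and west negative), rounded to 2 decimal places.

78.00, 80.00

Field M=12, D=3: +12·20° lon, +3·10° lat → SW at lon 60°, lat -60°.
Square 9, 6: +9·2° lon, +6·1° lat → SW at lon 78°, lat -54°.
Cell spans 2° lon × 1° lat.
west 78.00, east 80.00.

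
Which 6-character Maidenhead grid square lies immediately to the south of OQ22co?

Latitude subsquare o = 14; −1 → 13 = n.
The longitude characters are unchanged.

OQ22cn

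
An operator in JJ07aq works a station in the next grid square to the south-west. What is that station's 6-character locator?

IJ97xp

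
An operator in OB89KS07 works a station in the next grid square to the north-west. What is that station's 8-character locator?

Longitude extended square 0; −1 → -1, wraps to 9, carry into subsquare.
Longitude subsquare k = 10; −1 → 9 = j.
Latitude extended square 7; +1 → 8.

OB89js98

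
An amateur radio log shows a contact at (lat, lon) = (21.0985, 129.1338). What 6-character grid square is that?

Shift to the Maidenhead origin (180°W, 90°S): lon 309.1338, lat 111.0985.
Field (20°×10°, letters A–R): 309.1338/20 → 15 → P, 111.0985/10 → 11 → L; chars PL.
Square (2°×1°, digits 0–9): 9.1338/2 → 4, 1.0985/1 → 1; chars 41.
Subsquare (5′×2.5′, letters a–x): 1.1338/0.0833333 → 13 → n, 0.0985/0.0416667 → 2 → c; chars nc.

PL41nc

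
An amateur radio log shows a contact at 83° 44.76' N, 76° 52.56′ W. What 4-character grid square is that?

Add 180° to longitude and 90° to latitude: 103.12, 173.75.
Field (20°×10°, letters A–R): lon ⌊103.12/20⌋ = 5 → F; lat ⌊173.75/10⌋ = 17 → R.
Square (2°×1°, digits 0–9): lon ⌊3.12/2⌋ = 1; lat ⌊3.75/1⌋ = 3.

FR13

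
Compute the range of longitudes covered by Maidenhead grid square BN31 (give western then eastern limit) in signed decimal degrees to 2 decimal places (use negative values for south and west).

Field B=1, N=13: +1·20° lon, +13·10° lat → SW at lon -160°, lat 40°.
Square 3, 1: +3·2° lon, +1·1° lat → SW at lon -154°, lat 41°.
Cell spans 2° lon × 1° lat.
west -154.00, east -152.00.

-154.00, -152.00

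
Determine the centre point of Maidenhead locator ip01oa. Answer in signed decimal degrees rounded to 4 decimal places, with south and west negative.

61.0208, -18.7917

Field I=8, P=15: +8·20° lon, +15·10° lat → SW at lon -20°, lat 60°.
Square 0, 1: +0·2° lon, +1·1° lat → SW at lon -20°, lat 61°.
Subsquare o=14, a=0: +14·0.0833333° lon, +0·0.0416667° lat → SW at lon -18.8333°, lat 61°.
Cell spans 0.0833333° lon × 0.0416667° lat. Centre is SW corner plus half of each.
latitude 61.0208, longitude -18.7917.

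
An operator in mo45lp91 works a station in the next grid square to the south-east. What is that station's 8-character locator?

Longitude extended square 9; +1 → 10, wraps to 0, carry into subsquare.
Longitude subsquare l = 11; +1 → 12 = m.
Latitude extended square 1; −1 → 0.

MO45mp00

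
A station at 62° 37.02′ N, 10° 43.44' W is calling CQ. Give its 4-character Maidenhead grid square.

IP42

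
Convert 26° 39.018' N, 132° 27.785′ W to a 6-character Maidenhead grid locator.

CL36sp

Offset from 180°W / 90°S: lon 47.5369°, lat 116.6503°.
Field: 47.5369/20 → 2 → C, 116.6503/10 → 11 → L; chars CL.
Square: 7.5369/2 → 3, 6.6503/1 → 6; chars 36.
Subsquare: 1.5369/0.0833333 → 18 → s, 0.6503/0.0416667 → 15 → p; chars sp.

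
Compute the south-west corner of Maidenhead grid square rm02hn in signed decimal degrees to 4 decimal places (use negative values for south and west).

32.5417, 160.5833

Field R=17, M=12: +17·20° lon, +12·10° lat → SW at lon 160°, lat 30°.
Square 0, 2: +0·2° lon, +2·1° lat → SW at lon 160°, lat 32°.
Subsquare h=7, n=13: +7·0.0833333° lon, +13·0.0416667° lat → SW at lon 160.583°, lat 32.5417°.
latitude 32.5417, longitude 160.5833.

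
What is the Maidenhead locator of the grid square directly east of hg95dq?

Longitude subsquare d = 3; +1 → 4 = e.
The latitude characters are unchanged.

HG95eq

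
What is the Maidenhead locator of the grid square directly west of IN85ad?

IN75xd

Longitude subsquare a = 0; −1 → -1, wraps to 23 = x, carry into square.
Longitude square 8; −1 → 7.
The latitude characters are unchanged.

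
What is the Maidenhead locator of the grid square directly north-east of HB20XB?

Longitude subsquare x = 23; +1 → 24, wraps to 0 = a, carry into square.
Longitude square 2; +1 → 3.
Latitude subsquare b = 1; +1 → 2 = c.

HB30ac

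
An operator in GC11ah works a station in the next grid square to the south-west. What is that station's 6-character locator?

Longitude subsquare a = 0; −1 → -1, wraps to 23 = x, carry into square.
Longitude square 1; −1 → 0.
Latitude subsquare h = 7; −1 → 6 = g.

GC01xg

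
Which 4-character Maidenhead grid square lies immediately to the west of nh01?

MH91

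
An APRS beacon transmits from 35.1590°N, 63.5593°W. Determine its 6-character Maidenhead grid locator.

Add 180° to longitude and 90° to latitude: 116.4407, 125.1590.
Field: lon ⌊116.4407/20⌋ = 5 → F; lat ⌊125.1590/10⌋ = 12 → M.
Square: lon ⌊16.4407/2⌋ = 8; lat ⌊5.1590/1⌋ = 5.
Subsquare: lon ⌊0.4407/0.0833333⌋ = 5 → f; lat ⌊0.1590/0.0416667⌋ = 3 → d.

FM85fd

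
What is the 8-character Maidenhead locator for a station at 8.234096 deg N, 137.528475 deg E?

Add 180° to longitude and 90° to latitude: 317.52847, 98.23410.
Field (20°×10°, letters A–R): lon ⌊317.52847/20⌋ = 15 → P; lat ⌊98.23410/10⌋ = 9 → J.
Square (2°×1°, digits 0–9): lon ⌊17.52847/2⌋ = 8; lat ⌊8.23410/1⌋ = 8.
Subsquare (5′×2.5′, letters a–x): lon ⌊1.52847/0.0833333⌋ = 18 → s; lat ⌊0.23410/0.0416667⌋ = 5 → f.
Extended square (30″×15″, digits 0–9): lon ⌊0.02847/0.00833333⌋ = 3; lat ⌊0.02576/0.00416667⌋ = 6.

PJ88sf36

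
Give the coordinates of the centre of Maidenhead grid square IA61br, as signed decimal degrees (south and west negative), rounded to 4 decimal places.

-88.2708, -7.8750

Field I=8, A=0: +8·20° lon, +0·10° lat → SW at lon -20°, lat -90°.
Square 6, 1: +6·2° lon, +1·1° lat → SW at lon -8°, lat -89°.
Subsquare b=1, r=17: +1·0.0833333° lon, +17·0.0416667° lat → SW at lon -7.91667°, lat -88.2917°.
Cell spans 0.0833333° lon × 0.0416667° lat. Centre is SW corner plus half of each.
latitude -88.2708, longitude -7.8750.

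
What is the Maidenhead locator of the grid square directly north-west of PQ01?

OQ92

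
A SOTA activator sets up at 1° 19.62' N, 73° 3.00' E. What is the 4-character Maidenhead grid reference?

Shift to the Maidenhead origin (180°W, 90°S): lon 253.05, lat 91.33.
Field (20°×10°, letters A–R): lon ⌊253.05/20⌋ = 12 → M; lat ⌊91.33/10⌋ = 9 → J.
Square (2°×1°, digits 0–9): lon ⌊13.05/2⌋ = 6; lat ⌊1.33/1⌋ = 1.

MJ61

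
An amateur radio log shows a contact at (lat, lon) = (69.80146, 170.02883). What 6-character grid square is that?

RP59at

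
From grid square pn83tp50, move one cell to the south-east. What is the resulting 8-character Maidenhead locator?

Longitude extended square 5; +1 → 6.
Latitude extended square 0; −1 → -1, wraps to 9, carry into subsquare.
Latitude subsquare p = 15; −1 → 14 = o.

PN83to69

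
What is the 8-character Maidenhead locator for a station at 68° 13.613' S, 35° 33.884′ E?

Offset from 180°W / 90°S: lon 215.56473°, lat 21.77312°.
Field: lon ⌊215.56473/20⌋ = 10 → K; lat ⌊21.77312/10⌋ = 2 → C.
Square: lon ⌊15.56473/2⌋ = 7; lat ⌊1.77312/1⌋ = 1.
Subsquare: lon ⌊1.56473/0.0833333⌋ = 18 → s; lat ⌊0.77312/0.0416667⌋ = 18 → s.
Extended square: lon ⌊0.06473/0.00833333⌋ = 7; lat ⌊0.02312/0.00416667⌋ = 5.

KC71ss75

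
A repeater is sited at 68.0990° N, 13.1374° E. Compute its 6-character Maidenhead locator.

Add 180° to longitude and 90° to latitude: 193.1374, 158.0990.
Field: 193.1374/20 → 9 → J, 158.0990/10 → 15 → P; chars JP.
Square: 13.1374/2 → 6, 8.0990/1 → 8; chars 68.
Subsquare: 1.1374/0.0833333 → 13 → n, 0.0990/0.0416667 → 2 → c; chars nc.

JP68nc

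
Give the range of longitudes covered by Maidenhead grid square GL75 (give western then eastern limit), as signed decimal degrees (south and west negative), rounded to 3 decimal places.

-46.000, -44.000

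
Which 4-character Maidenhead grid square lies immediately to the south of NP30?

NO39

Latitude square 0; −1 → -1, wraps to 9, carry into field.
Latitude field P = 15; −1 → 14 = O.
The longitude characters are unchanged.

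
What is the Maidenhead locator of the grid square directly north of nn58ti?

NN58tj

Latitude subsquare i = 8; +1 → 9 = j.
The longitude characters are unchanged.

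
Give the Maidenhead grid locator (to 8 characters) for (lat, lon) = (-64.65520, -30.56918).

HC45ri12

Add 180° to longitude and 90° to latitude: 149.43082, 25.34480.
Field: lon ⌊149.43082/20⌋ = 7 → H; lat ⌊25.34480/10⌋ = 2 → C.
Square: lon ⌊9.43082/2⌋ = 4; lat ⌊5.34480/1⌋ = 5.
Subsquare: lon ⌊1.43082/0.0833333⌋ = 17 → r; lat ⌊0.34480/0.0416667⌋ = 8 → i.
Extended square: lon ⌊0.01415/0.00833333⌋ = 1; lat ⌊0.01147/0.00416667⌋ = 2.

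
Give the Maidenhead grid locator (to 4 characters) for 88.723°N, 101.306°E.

Shift to the Maidenhead origin (180°W, 90°S): lon 281.31, lat 178.72.
Field: 281.31/20 → 14 → O, 178.72/10 → 17 → R; chars OR.
Square: 1.31/2 → 0, 8.72/1 → 8; chars 08.

OR08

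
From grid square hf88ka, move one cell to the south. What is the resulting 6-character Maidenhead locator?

HF87kx

Latitude subsquare a = 0; −1 → -1, wraps to 23 = x, carry into square.
Latitude square 8; −1 → 7.
The longitude characters are unchanged.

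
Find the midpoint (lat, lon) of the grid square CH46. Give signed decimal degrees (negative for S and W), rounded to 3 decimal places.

-13.500, -131.000

Field C=2, H=7: +2·20° lon, +7·10° lat → SW at lon -140°, lat -20°.
Square 4, 6: +4·2° lon, +6·1° lat → SW at lon -132°, lat -14°.
Cell spans 2° lon × 1° lat. Centre is SW corner plus half of each.
latitude -13.500, longitude -131.000.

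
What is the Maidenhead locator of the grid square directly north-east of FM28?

FM39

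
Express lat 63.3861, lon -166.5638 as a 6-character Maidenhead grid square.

Offset from 180°W / 90°S: lon 13.4362°, lat 153.3861°.
Field (20°×10°, letters A–R): 13.4362/20 → 0 → A, 153.3861/10 → 15 → P; chars AP.
Square (2°×1°, digits 0–9): 13.4362/2 → 6, 3.3861/1 → 3; chars 63.
Subsquare (5′×2.5′, letters a–x): 1.4362/0.0833333 → 17 → r, 0.3861/0.0416667 → 9 → j; chars rj.

AP63rj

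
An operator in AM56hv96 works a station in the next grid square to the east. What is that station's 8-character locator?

AM56iv06

Longitude extended square 9; +1 → 10, wraps to 0, carry into subsquare.
Longitude subsquare h = 7; +1 → 8 = i.
The latitude characters are unchanged.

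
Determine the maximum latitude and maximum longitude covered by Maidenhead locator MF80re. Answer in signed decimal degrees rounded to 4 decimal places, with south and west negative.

Field M=12, F=5: +12·20° lon, +5·10° lat → SW at lon 60°, lat -40°.
Square 8, 0: +8·2° lon, +0·1° lat → SW at lon 76°, lat -40°.
Subsquare r=17, e=4: +17·0.0833333° lon, +4·0.0416667° lat → SW at lon 77.4167°, lat -39.8333°.
Cell spans 0.0833333° lon × 0.0416667° lat. NE corner is SW corner plus one full cell.
latitude -39.7917, longitude 77.5000.

-39.7917, 77.5000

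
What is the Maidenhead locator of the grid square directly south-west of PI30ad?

PI20xc

Longitude subsquare a = 0; −1 → -1, wraps to 23 = x, carry into square.
Longitude square 3; −1 → 2.
Latitude subsquare d = 3; −1 → 2 = c.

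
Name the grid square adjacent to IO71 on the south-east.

Longitude square 7; +1 → 8.
Latitude square 1; −1 → 0.

IO80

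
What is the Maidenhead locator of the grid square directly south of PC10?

PB19

Latitude square 0; −1 → -1, wraps to 9, carry into field.
Latitude field C = 2; −1 → 1 = B.
The longitude characters are unchanged.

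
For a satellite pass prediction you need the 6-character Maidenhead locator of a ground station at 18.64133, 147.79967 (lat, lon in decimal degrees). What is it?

Offset from 180°W / 90°S: lon 327.7997°, lat 108.6413°.
Field: 327.7997/20 → 16 → Q, 108.6413/10 → 10 → K; chars QK.
Square: 7.7997/2 → 3, 8.6413/1 → 8; chars 38.
Subsquare: 1.7997/0.0833333 → 21 → v, 0.6413/0.0416667 → 15 → p; chars vp.

QK38vp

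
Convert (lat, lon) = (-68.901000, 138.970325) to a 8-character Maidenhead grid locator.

PC91lc63

Add 180° to longitude and 90° to latitude: 318.97033, 21.09900.
Field (20°×10°, letters A–R): 318.97033/20 → 15 → P, 21.09900/10 → 2 → C; chars PC.
Square (2°×1°, digits 0–9): 18.97033/2 → 9, 1.09900/1 → 1; chars 91.
Subsquare (5′×2.5′, letters a–x): 0.97033/0.0833333 → 11 → l, 0.09900/0.0416667 → 2 → c; chars lc.
Extended square (30″×15″, digits 0–9): 0.05366/0.00833333 → 6, 0.01567/0.00416667 → 3; chars 63.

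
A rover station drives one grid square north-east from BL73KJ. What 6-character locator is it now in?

BL73lk

Longitude subsquare k = 10; +1 → 11 = l.
Latitude subsquare j = 9; +1 → 10 = k.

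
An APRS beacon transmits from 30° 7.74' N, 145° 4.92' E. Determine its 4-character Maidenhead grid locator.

Add 180° to longitude and 90° to latitude: 325.08, 120.13.
Field: 325.08/20 → 16 → Q, 120.13/10 → 12 → M; chars QM.
Square: 5.08/2 → 2, 0.13/1 → 0; chars 20.

QM20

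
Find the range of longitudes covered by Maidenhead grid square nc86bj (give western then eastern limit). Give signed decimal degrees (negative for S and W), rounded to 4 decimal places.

Field N=13, C=2: +13·20° lon, +2·10° lat → SW at lon 80°, lat -70°.
Square 8, 6: +8·2° lon, +6·1° lat → SW at lon 96°, lat -64°.
Subsquare b=1, j=9: +1·0.0833333° lon, +9·0.0416667° lat → SW at lon 96.0833°, lat -63.625°.
Cell spans 0.0833333° lon × 0.0416667° lat.
west 96.0833, east 96.1667.

96.0833, 96.1667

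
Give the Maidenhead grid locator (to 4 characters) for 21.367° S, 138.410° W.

CG08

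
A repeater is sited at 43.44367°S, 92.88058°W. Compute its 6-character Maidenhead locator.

EE36nn

Add 180° to longitude and 90° to latitude: 87.1194, 46.5563.
Field: lon ⌊87.1194/20⌋ = 4 → E; lat ⌊46.5563/10⌋ = 4 → E.
Square: lon ⌊7.1194/2⌋ = 3; lat ⌊6.5563/1⌋ = 6.
Subsquare: lon ⌊1.1194/0.0833333⌋ = 13 → n; lat ⌊0.5563/0.0416667⌋ = 13 → n.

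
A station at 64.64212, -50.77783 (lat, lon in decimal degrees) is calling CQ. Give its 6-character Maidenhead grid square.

GP44op

Offset from 180°W / 90°S: lon 129.2222°, lat 154.6421°.
Field: 129.2222/20 → 6 → G, 154.6421/10 → 15 → P; chars GP.
Square: 9.2222/2 → 4, 4.6421/1 → 4; chars 44.
Subsquare: 1.2222/0.0833333 → 14 → o, 0.6421/0.0416667 → 15 → p; chars op.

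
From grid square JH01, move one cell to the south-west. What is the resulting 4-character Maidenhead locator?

Longitude square 0; −1 → -1, wraps to 9, carry into field.
Longitude field J = 9; −1 → 8 = I.
Latitude square 1; −1 → 0.

IH90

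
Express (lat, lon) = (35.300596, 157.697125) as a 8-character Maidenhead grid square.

Offset from 180°W / 90°S: lon 337.69713°, lat 125.30060°.
Field: 337.69713/20 → 16 → Q, 125.30060/10 → 12 → M; chars QM.
Square: 17.69713/2 → 8, 5.30060/1 → 5; chars 85.
Subsquare: 1.69713/0.0833333 → 20 → u, 0.30060/0.0416667 → 7 → h; chars uh.
Extended square: 0.03046/0.00833333 → 3, 0.00893/0.00416667 → 2; chars 32.

QM85uh32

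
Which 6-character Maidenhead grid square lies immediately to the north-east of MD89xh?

MD99ai

Longitude subsquare x = 23; +1 → 24, wraps to 0 = a, carry into square.
Longitude square 8; +1 → 9.
Latitude subsquare h = 7; +1 → 8 = i.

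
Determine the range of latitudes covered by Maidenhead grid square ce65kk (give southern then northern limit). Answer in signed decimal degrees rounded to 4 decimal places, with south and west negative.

-44.5833, -44.5417

Field C=2, E=4: +2·20° lon, +4·10° lat → SW at lon -140°, lat -50°.
Square 6, 5: +6·2° lon, +5·1° lat → SW at lon -128°, lat -45°.
Subsquare k=10, k=10: +10·0.0833333° lon, +10·0.0416667° lat → SW at lon -127.167°, lat -44.5833°.
Cell spans 0.0833333° lon × 0.0416667° lat.
south -44.5833, north -44.5417.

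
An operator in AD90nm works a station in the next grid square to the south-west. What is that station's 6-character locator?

AD90ml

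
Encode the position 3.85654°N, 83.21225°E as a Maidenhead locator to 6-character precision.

Shift to the Maidenhead origin (180°W, 90°S): lon 263.2122, lat 93.8565.
Field: 263.2122/20 → 13 → N, 93.8565/10 → 9 → J; chars NJ.
Square: 3.2122/2 → 1, 3.8565/1 → 3; chars 13.
Subsquare: 1.2122/0.0833333 → 14 → o, 0.8565/0.0416667 → 20 → u; chars ou.

NJ13ou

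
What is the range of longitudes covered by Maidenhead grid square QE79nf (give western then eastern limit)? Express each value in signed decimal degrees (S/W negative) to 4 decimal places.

Field Q=16, E=4: +16·20° lon, +4·10° lat → SW at lon 140°, lat -50°.
Square 7, 9: +7·2° lon, +9·1° lat → SW at lon 154°, lat -41°.
Subsquare n=13, f=5: +13·0.0833333° lon, +5·0.0416667° lat → SW at lon 155.083°, lat -40.7917°.
Cell spans 0.0833333° lon × 0.0416667° lat.
west 155.0833, east 155.1667.

155.0833, 155.1667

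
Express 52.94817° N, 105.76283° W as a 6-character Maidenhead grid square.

DO72cw

Offset from 180°W / 90°S: lon 74.2372°, lat 142.9482°.
Field: 74.2372/20 → 3 → D, 142.9482/10 → 14 → O; chars DO.
Square: 14.2372/2 → 7, 2.9482/1 → 2; chars 72.
Subsquare: 0.2372/0.0833333 → 2 → c, 0.9482/0.0416667 → 22 → w; chars cw.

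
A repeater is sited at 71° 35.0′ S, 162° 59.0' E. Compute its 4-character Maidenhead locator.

RB18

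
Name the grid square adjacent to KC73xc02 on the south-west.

KC73wc91

Longitude extended square 0; −1 → -1, wraps to 9, carry into subsquare.
Longitude subsquare x = 23; −1 → 22 = w.
Latitude extended square 2; −1 → 1.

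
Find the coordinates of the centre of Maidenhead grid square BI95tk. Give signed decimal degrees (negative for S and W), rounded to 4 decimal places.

Field B=1, I=8: +1·20° lon, +8·10° lat → SW at lon -160°, lat -10°.
Square 9, 5: +9·2° lon, +5·1° lat → SW at lon -142°, lat -5°.
Subsquare t=19, k=10: +19·0.0833333° lon, +10·0.0416667° lat → SW at lon -140.417°, lat -4.58333°.
Cell spans 0.0833333° lon × 0.0416667° lat. Centre is SW corner plus half of each.
latitude -4.5625, longitude -140.3750.

-4.5625, -140.3750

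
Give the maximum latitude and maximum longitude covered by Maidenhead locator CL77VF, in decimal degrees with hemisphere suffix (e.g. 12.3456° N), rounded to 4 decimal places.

27.2500° N, 124.1667° W

Field C=2, L=11: +2·20° lon, +11·10° lat → SW at lon -140°, lat 20°.
Square 7, 7: +7·2° lon, +7·1° lat → SW at lon -126°, lat 27°.
Subsquare v=21, f=5: +21·0.0833333° lon, +5·0.0416667° lat → SW at lon -124.25°, lat 27.2083°.
Cell spans 0.0833333° lon × 0.0416667° lat. NE corner is SW corner plus one full cell.
latitude 27.2500° N, longitude 124.1667° W.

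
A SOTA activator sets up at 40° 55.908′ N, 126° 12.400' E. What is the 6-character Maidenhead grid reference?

Add 180° to longitude and 90° to latitude: 306.2067, 130.9318.
Field: lon ⌊306.2067/20⌋ = 15 → P; lat ⌊130.9318/10⌋ = 13 → N.
Square: lon ⌊6.2067/2⌋ = 3; lat ⌊0.9318/1⌋ = 0.
Subsquare: lon ⌊0.2067/0.0833333⌋ = 2 → c; lat ⌊0.9318/0.0416667⌋ = 22 → w.

PN30cw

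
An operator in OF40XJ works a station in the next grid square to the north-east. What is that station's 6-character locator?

Longitude subsquare x = 23; +1 → 24, wraps to 0 = a, carry into square.
Longitude square 4; +1 → 5.
Latitude subsquare j = 9; +1 → 10 = k.

OF50ak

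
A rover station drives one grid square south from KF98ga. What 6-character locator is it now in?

Latitude subsquare a = 0; −1 → -1, wraps to 23 = x, carry into square.
Latitude square 8; −1 → 7.
The longitude characters are unchanged.

KF97gx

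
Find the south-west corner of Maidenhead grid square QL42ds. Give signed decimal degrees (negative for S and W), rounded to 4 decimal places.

22.7500, 148.2500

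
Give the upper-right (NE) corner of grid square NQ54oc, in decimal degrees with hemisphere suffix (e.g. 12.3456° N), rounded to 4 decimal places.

Field N=13, Q=16: +13·20° lon, +16·10° lat → SW at lon 80°, lat 70°.
Square 5, 4: +5·2° lon, +4·1° lat → SW at lon 90°, lat 74°.
Subsquare o=14, c=2: +14·0.0833333° lon, +2·0.0416667° lat → SW at lon 91.1667°, lat 74.0833°.
Cell spans 0.0833333° lon × 0.0416667° lat. NE corner is SW corner plus one full cell.
latitude 74.1250° N, longitude 91.2500° E.

74.1250° N, 91.2500° E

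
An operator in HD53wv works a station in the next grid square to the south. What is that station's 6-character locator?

HD53wu

Latitude subsquare v = 21; −1 → 20 = u.
The longitude characters are unchanged.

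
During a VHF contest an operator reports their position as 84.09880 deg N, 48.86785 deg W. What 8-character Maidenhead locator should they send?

GR54nc53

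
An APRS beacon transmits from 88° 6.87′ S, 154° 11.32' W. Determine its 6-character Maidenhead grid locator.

BA21vv

Shift to the Maidenhead origin (180°W, 90°S): lon 25.8113, lat 1.8855.
Field (20°×10°, letters A–R): lon ⌊25.8113/20⌋ = 1 → B; lat ⌊1.8855/10⌋ = 0 → A.
Square (2°×1°, digits 0–9): lon ⌊5.8113/2⌋ = 2; lat ⌊1.8855/1⌋ = 1.
Subsquare (5′×2.5′, letters a–x): lon ⌊1.8113/0.0833333⌋ = 21 → v; lat ⌊0.8855/0.0416667⌋ = 21 → v.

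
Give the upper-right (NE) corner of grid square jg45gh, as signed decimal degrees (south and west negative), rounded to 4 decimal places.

Field J=9, G=6: +9·20° lon, +6·10° lat → SW at lon 0°, lat -30°.
Square 4, 5: +4·2° lon, +5·1° lat → SW at lon 8°, lat -25°.
Subsquare g=6, h=7: +6·0.0833333° lon, +7·0.0416667° lat → SW at lon 8.5°, lat -24.7083°.
Cell spans 0.0833333° lon × 0.0416667° lat. NE corner is SW corner plus one full cell.
latitude -24.6667, longitude 8.5833.

-24.6667, 8.5833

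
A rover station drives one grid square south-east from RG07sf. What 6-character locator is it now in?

Longitude subsquare s = 18; +1 → 19 = t.
Latitude subsquare f = 5; −1 → 4 = e.

RG07te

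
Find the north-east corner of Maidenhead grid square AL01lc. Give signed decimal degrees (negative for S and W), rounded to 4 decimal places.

21.1250, -179.0000

Field A=0, L=11: +0·20° lon, +11·10° lat → SW at lon -180°, lat 20°.
Square 0, 1: +0·2° lon, +1·1° lat → SW at lon -180°, lat 21°.
Subsquare l=11, c=2: +11·0.0833333° lon, +2·0.0416667° lat → SW at lon -179.083°, lat 21.0833°.
Cell spans 0.0833333° lon × 0.0416667° lat. NE corner is SW corner plus one full cell.
latitude 21.1250, longitude -179.0000.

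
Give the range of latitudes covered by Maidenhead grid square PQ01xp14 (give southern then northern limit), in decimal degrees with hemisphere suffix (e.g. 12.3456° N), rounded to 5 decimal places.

71.64167° N, 71.64583° N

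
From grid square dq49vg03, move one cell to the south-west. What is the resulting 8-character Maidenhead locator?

DQ49ug92

Longitude extended square 0; −1 → -1, wraps to 9, carry into subsquare.
Longitude subsquare v = 21; −1 → 20 = u.
Latitude extended square 3; −1 → 2.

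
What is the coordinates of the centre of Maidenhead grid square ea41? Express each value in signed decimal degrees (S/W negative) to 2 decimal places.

-88.50, -91.00

Field E=4, A=0: +4·20° lon, +0·10° lat → SW at lon -100°, lat -90°.
Square 4, 1: +4·2° lon, +1·1° lat → SW at lon -92°, lat -89°.
Cell spans 2° lon × 1° lat. Centre is SW corner plus half of each.
latitude -88.50, longitude -91.00.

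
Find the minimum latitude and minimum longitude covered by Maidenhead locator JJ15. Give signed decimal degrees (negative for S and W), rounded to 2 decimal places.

5.00, 2.00

Field J=9, J=9: +9·20° lon, +9·10° lat → SW at lon 0°, lat 0°.
Square 1, 5: +1·2° lon, +5·1° lat → SW at lon 2°, lat 5°.
latitude 5.00, longitude 2.00.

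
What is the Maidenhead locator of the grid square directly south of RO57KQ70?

RO57kp79

Latitude extended square 0; −1 → -1, wraps to 9, carry into subsquare.
Latitude subsquare q = 16; −1 → 15 = p.
The longitude characters are unchanged.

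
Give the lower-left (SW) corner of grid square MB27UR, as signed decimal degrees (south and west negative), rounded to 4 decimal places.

-72.2917, 65.6667

Field M=12, B=1: +12·20° lon, +1·10° lat → SW at lon 60°, lat -80°.
Square 2, 7: +2·2° lon, +7·1° lat → SW at lon 64°, lat -73°.
Subsquare u=20, r=17: +20·0.0833333° lon, +17·0.0416667° lat → SW at lon 65.6667°, lat -72.2917°.
latitude -72.2917, longitude 65.6667.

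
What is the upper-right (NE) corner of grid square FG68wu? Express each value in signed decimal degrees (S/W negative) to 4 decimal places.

Field F=5, G=6: +5·20° lon, +6·10° lat → SW at lon -80°, lat -30°.
Square 6, 8: +6·2° lon, +8·1° lat → SW at lon -68°, lat -22°.
Subsquare w=22, u=20: +22·0.0833333° lon, +20·0.0416667° lat → SW at lon -66.1667°, lat -21.1667°.
Cell spans 0.0833333° lon × 0.0416667° lat. NE corner is SW corner plus one full cell.
latitude -21.1250, longitude -66.0833.

-21.1250, -66.0833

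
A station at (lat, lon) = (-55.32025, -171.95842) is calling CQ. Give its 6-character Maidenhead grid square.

AD44aq

Shift to the Maidenhead origin (180°W, 90°S): lon 8.0416, lat 34.6797.
Field: 8.0416/20 → 0 → A, 34.6797/10 → 3 → D; chars AD.
Square: 8.0416/2 → 4, 4.6797/1 → 4; chars 44.
Subsquare: 0.0416/0.0833333 → 0 → a, 0.6797/0.0416667 → 16 → q; chars aq.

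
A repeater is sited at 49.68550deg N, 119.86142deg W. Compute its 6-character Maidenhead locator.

DN09bq

Add 180° to longitude and 90° to latitude: 60.1386, 139.6855.
Field (20°×10°, letters A–R): 60.1386/20 → 3 → D, 139.6855/10 → 13 → N; chars DN.
Square (2°×1°, digits 0–9): 0.1386/2 → 0, 9.6855/1 → 9; chars 09.
Subsquare (5′×2.5′, letters a–x): 0.1386/0.0833333 → 1 → b, 0.6855/0.0416667 → 16 → q; chars bq.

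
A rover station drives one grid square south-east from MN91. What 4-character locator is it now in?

Longitude square 9; +1 → 10, wraps to 0, carry into field.
Longitude field M = 12; +1 → 13 = N.
Latitude square 1; −1 → 0.

NN00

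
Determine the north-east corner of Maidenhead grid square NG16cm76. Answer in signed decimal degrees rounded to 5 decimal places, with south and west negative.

Field N=13, G=6: +13·20° lon, +6·10° lat → SW at lon 80°, lat -30°.
Square 1, 6: +1·2° lon, +6·1° lat → SW at lon 82°, lat -24°.
Subsquare c=2, m=12: +2·0.0833333° lon, +12·0.0416667° lat → SW at lon 82.1667°, lat -23.5°.
Extended square 7, 6: +7·0.00833333° lon, +6·0.00416667° lat → SW at lon 82.225°, lat -23.475°.
Cell spans 0.00833333° lon × 0.00416667° lat. NE corner is SW corner plus one full cell.
latitude -23.47083, longitude 82.23333.

-23.47083, 82.23333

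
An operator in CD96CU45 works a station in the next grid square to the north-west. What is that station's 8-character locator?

Longitude extended square 4; −1 → 3.
Latitude extended square 5; +1 → 6.

CD96cu36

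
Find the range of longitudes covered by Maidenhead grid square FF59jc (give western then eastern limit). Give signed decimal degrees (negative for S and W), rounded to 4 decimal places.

Field F=5, F=5: +5·20° lon, +5·10° lat → SW at lon -80°, lat -40°.
Square 5, 9: +5·2° lon, +9·1° lat → SW at lon -70°, lat -31°.
Subsquare j=9, c=2: +9·0.0833333° lon, +2·0.0416667° lat → SW at lon -69.25°, lat -30.9167°.
Cell spans 0.0833333° lon × 0.0416667° lat.
west -69.2500, east -69.1667.

-69.2500, -69.1667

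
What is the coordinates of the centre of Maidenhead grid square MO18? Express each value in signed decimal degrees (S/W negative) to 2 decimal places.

58.50, 63.00

Field M=12, O=14: +12·20° lon, +14·10° lat → SW at lon 60°, lat 50°.
Square 1, 8: +1·2° lon, +8·1° lat → SW at lon 62°, lat 58°.
Cell spans 2° lon × 1° lat. Centre is SW corner plus half of each.
latitude 58.50, longitude 63.00.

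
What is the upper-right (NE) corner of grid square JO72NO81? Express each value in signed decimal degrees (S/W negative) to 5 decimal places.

52.59167, 15.15833

Field J=9, O=14: +9·20° lon, +14·10° lat → SW at lon 0°, lat 50°.
Square 7, 2: +7·2° lon, +2·1° lat → SW at lon 14°, lat 52°.
Subsquare n=13, o=14: +13·0.0833333° lon, +14·0.0416667° lat → SW at lon 15.0833°, lat 52.5833°.
Extended square 8, 1: +8·0.00833333° lon, +1·0.00416667° lat → SW at lon 15.15°, lat 52.5875°.
Cell spans 0.00833333° lon × 0.00416667° lat. NE corner is SW corner plus one full cell.
latitude 52.59167, longitude 15.15833.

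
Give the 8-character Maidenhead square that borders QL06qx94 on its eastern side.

Longitude extended square 9; +1 → 10, wraps to 0, carry into subsquare.
Longitude subsquare q = 16; +1 → 17 = r.
The latitude characters are unchanged.

QL06rx04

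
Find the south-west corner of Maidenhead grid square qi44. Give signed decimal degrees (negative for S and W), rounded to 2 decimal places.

Field Q=16, I=8: +16·20° lon, +8·10° lat → SW at lon 140°, lat -10°.
Square 4, 4: +4·2° lon, +4·1° lat → SW at lon 148°, lat -6°.
latitude -6.00, longitude 148.00.

-6.00, 148.00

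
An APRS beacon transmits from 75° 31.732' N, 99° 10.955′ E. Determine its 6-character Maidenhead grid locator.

Offset from 180°W / 90°S: lon 279.1826°, lat 165.5289°.
Field: 279.1826/20 → 13 → N, 165.5289/10 → 16 → Q; chars NQ.
Square: 19.1826/2 → 9, 5.5289/1 → 5; chars 95.
Subsquare: 1.1826/0.0833333 → 14 → o, 0.5289/0.0416667 → 12 → m; chars om.

NQ95om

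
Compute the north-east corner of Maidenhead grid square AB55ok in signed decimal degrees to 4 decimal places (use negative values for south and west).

-74.5417, -168.7500

Field A=0, B=1: +0·20° lon, +1·10° lat → SW at lon -180°, lat -80°.
Square 5, 5: +5·2° lon, +5·1° lat → SW at lon -170°, lat -75°.
Subsquare o=14, k=10: +14·0.0833333° lon, +10·0.0416667° lat → SW at lon -168.833°, lat -74.5833°.
Cell spans 0.0833333° lon × 0.0416667° lat. NE corner is SW corner plus one full cell.
latitude -74.5417, longitude -168.7500.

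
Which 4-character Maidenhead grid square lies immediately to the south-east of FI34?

FI43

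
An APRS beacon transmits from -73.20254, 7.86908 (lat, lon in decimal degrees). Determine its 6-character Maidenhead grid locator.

JB36wt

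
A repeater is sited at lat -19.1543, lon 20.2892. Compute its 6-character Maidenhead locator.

KH00du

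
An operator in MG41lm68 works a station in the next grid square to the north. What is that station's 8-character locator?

Latitude extended square 8; +1 → 9.
The longitude characters are unchanged.

MG41lm69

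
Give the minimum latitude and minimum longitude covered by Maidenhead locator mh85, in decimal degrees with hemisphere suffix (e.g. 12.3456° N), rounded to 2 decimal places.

15.00° S, 76.00° E

Field M=12, H=7: +12·20° lon, +7·10° lat → SW at lon 60°, lat -20°.
Square 8, 5: +8·2° lon, +5·1° lat → SW at lon 76°, lat -15°.
latitude 15.00° S, longitude 76.00° E.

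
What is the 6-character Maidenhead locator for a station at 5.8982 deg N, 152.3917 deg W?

Add 180° to longitude and 90° to latitude: 27.6083, 95.8982.
Field: lon ⌊27.6083/20⌋ = 1 → B; lat ⌊95.8982/10⌋ = 9 → J.
Square: lon ⌊7.6083/2⌋ = 3; lat ⌊5.8982/1⌋ = 5.
Subsquare: lon ⌊1.6083/0.0833333⌋ = 19 → t; lat ⌊0.8982/0.0416667⌋ = 21 → v.

BJ35tv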